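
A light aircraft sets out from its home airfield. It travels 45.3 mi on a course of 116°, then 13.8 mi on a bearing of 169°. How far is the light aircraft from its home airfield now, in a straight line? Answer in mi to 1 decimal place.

54.7 mi

Leg 1 (116°, 45.3 mi): east 45.3 sin 116° = 40.72, north 45.3 cos 116° = -19.86
Leg 2 (169°, 13.8 mi): east 13.8 sin 169° = 2.63, north 13.8 cos 169° = -13.55
Net: 43.35 east, -33.40 north. Distance = √((43.35)² + (-33.40)²) = 54.726 mi.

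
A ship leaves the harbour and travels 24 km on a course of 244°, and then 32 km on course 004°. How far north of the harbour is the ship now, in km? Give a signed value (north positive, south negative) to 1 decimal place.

Leg 1 (244°, 24 km): east 24 sin 244° = -21.57, north 24 cos 244° = -10.52
Leg 2 (004°, 32 km): east 32 sin 4° = 2.23, north 32 cos 4° = 31.92
Net north component: 21.40 km.

21.4 km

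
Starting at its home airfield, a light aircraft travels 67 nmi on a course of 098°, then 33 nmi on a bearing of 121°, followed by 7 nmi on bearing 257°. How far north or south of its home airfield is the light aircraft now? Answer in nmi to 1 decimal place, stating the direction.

27.9 nmi south

Leg 1 (098°, 67 nmi): east 67 sin 98° = 66.35, north 67 cos 98° = -9.32
Leg 2 (121°, 33 nmi): east 33 sin 121° = 28.29, north 33 cos 121° = -17.00
Leg 3 (257°, 7 nmi): east 7 sin 257° = -6.82, north 7 cos 257° = -1.57
Net north component: -27.90 nmi.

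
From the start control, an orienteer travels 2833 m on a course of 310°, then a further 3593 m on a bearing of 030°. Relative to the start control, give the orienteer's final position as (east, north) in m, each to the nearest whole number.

Leg 1 (310°, 2833 m): east 2833 sin 310° = -2170.20, north 2833 cos 310° = 1821.02
Leg 2 (030°, 3593 m): east 3593 sin 30° = 1796.50, north 3593 cos 30° = 3111.63
Summing: -373.70 m east, 4932.65 m north → (-374, 4933).

(-374, 4933)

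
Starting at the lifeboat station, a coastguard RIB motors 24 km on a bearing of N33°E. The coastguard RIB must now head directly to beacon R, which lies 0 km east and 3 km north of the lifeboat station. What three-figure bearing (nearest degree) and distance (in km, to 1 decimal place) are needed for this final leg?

217°, 21.5 km

Leg 1 (N33°E, 24 km): east 24 sin 33° = 13.07, north 24 cos 33° = 20.13
Current position: (13.07, 20.13). Target: (0, 3). Remaining: Δeast = -13.07, Δnorth = -17.13.
Bearing = atan2(-13.07, -17.13) mod 360° = 217.35°; distance = √((-13.07)² + (-17.13)²) = 21.546 km.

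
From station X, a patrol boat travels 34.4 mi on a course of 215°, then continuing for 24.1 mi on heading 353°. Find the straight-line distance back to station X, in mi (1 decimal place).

Leg 1 (215°, 34.4 mi): east 34.4 sin 215° = -19.73, north 34.4 cos 215° = -28.18
Leg 2 (353°, 24.1 mi): east 24.1 sin 353° = -2.94, north 24.1 cos 353° = 23.92
Net: -22.67 east, -4.26 north. Distance = √((-22.67)² + (-4.26)²) = 23.065 mi.

23.1 mi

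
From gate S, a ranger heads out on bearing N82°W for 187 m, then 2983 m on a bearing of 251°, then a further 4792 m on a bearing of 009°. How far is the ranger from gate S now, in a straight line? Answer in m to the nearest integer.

4409 m

Leg 1 (N82°W, 187 m): east 187 sin 278° = -185.18, north 187 cos 278° = 26.03
Leg 2 (251°, 2983 m): east 2983 sin 251° = -2820.48, north 2983 cos 251° = -971.17
Leg 3 (009°, 4792 m): east 4792 sin 9° = 749.63, north 4792 cos 9° = 4733.00
Net: -2256.03 east, 3787.86 north. Distance = √((-2256.03)² + (3787.86)²) = 4408.802 m.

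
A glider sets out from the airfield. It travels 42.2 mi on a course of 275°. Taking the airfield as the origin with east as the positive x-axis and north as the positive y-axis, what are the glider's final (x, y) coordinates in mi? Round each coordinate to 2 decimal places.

Leg 1 (275°, 42.2 mi): east 42.2 sin 275° = -42.04, north 42.2 cos 275° = 3.68
Summing: -42.04 mi east, 3.68 mi north → (-42.04, 3.68).

(-42.04, 3.68)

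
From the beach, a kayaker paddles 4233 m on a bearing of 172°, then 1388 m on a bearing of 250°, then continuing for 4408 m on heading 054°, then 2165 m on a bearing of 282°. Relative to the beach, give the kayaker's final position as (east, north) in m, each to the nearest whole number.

Leg 1 (172°, 4233 m): east 4233 sin 172° = 589.12, north 4233 cos 172° = -4191.80
Leg 2 (250°, 1388 m): east 1388 sin 250° = -1304.29, north 1388 cos 250° = -474.72
Leg 3 (054°, 4408 m): east 4408 sin 54° = 3566.15, north 4408 cos 54° = 2590.96
Leg 4 (282°, 2165 m): east 2165 sin 282° = -2117.69, north 2165 cos 282° = 450.13
Summing: 733.28 m east, -1625.44 m north → (733, -1625).

(733, -1625)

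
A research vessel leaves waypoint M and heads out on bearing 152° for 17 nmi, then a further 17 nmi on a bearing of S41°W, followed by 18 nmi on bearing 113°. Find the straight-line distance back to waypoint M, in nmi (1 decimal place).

37.4 nmi

Leg 1 (152°, 17 nmi): east 17 sin 152° = 7.98, north 17 cos 152° = -15.01
Leg 2 (S41°W, 17 nmi): east 17 sin 221° = -11.15, north 17 cos 221° = -12.83
Leg 3 (113°, 18 nmi): east 18 sin 113° = 16.57, north 18 cos 113° = -7.03
Net: 13.40 east, -34.87 north. Distance = √((13.40)² + (-34.87)²) = 37.358 nmi.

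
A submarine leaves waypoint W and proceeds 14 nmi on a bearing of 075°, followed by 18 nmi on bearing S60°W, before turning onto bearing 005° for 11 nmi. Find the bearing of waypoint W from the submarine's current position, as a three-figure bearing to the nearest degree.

169°

Leg 1 (075°, 14 nmi): east 14 sin 75° = 13.52, north 14 cos 75° = 3.62
Leg 2 (S60°W, 18 nmi): east 18 sin 240° = -15.59, north 18 cos 240° = -9.00
Leg 3 (005°, 11 nmi): east 11 sin 5° = 0.96, north 11 cos 5° = 10.96
Net displacement: -1.11 east, 5.58 north. Direction back to start is (1.11, -5.58): bearing = atan2(1.11, -5.58) mod 360° = 168.78° ≈ 169°.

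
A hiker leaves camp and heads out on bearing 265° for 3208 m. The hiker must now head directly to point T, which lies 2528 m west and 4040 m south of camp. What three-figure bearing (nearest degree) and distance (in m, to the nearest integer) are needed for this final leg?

Leg 1 (265°, 3208 m): east 3208 sin 265° = -3195.79, north 3208 cos 265° = -279.60
Current position: (-3195.79, -279.60). Target: (-2528, -4040). Remaining: Δeast = 667.79, Δnorth = -3760.40.
Bearing = atan2(667.79, -3760.40) mod 360° = 169.93°; distance = √((667.79)² + (-3760.40)²) = 3819.239 m.

170°, 3819 m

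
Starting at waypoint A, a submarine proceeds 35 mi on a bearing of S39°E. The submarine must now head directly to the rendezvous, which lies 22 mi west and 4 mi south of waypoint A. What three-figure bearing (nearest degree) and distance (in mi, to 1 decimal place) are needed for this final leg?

298°, 49.8 mi

Leg 1 (S39°E, 35 mi): east 35 sin 141° = 22.03, north 35 cos 141° = -27.20
Current position: (22.03, -27.20). Target: (-22, -4). Remaining: Δeast = -44.03, Δnorth = 23.20.
Bearing = atan2(-44.03, 23.20) mod 360° = 297.79°; distance = √((-44.03)² + (23.20)²) = 49.765 mi.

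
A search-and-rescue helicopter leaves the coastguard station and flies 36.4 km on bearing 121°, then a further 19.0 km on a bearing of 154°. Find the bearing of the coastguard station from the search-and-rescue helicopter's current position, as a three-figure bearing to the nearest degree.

Leg 1 (121°, 36.4 km): east 36.4 sin 121° = 31.20, north 36.4 cos 121° = -18.75
Leg 2 (154°, 19.0 km): east 19.0 sin 154° = 8.33, north 19.0 cos 154° = -17.08
Net displacement: 39.53 east, -35.82 north. Direction back to start is (-39.53, 35.82): bearing = atan2(-39.53, 35.82) mod 360° = 312.18° ≈ 312°.

312°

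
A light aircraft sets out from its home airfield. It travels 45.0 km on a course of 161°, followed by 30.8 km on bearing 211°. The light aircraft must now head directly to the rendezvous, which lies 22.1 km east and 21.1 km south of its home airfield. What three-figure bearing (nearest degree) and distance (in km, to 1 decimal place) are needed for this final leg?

Leg 1 (161°, 45.0 km): east 45.0 sin 161° = 14.65, north 45.0 cos 161° = -42.55
Leg 2 (211°, 30.8 km): east 30.8 sin 211° = -15.86, north 30.8 cos 211° = -26.40
Current position: (-1.21, -68.95). Target: (22.1, -21.1). Remaining: Δeast = 23.31, Δnorth = 47.85.
Bearing = atan2(23.31, 47.85) mod 360° = 25.98°; distance = √((23.31)² + (47.85)²) = 53.226 km.

026°, 53.2 km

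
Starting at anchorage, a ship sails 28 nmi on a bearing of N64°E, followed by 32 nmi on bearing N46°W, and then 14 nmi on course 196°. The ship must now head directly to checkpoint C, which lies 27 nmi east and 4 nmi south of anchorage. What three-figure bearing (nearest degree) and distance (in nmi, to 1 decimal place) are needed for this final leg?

Leg 1 (N64°E, 28 nmi): east 28 sin 64° = 25.17, north 28 cos 64° = 12.27
Leg 2 (N46°W, 32 nmi): east 32 sin 314° = -23.02, north 32 cos 314° = 22.23
Leg 3 (196°, 14 nmi): east 14 sin 196° = -3.86, north 14 cos 196° = -13.46
Current position: (-1.71, 21.05). Target: (27, -4). Remaining: Δeast = 28.71, Δnorth = -25.05.
Bearing = atan2(28.71, -25.05) mod 360° = 131.10°; distance = √((28.71)² + (-25.05)²) = 38.100 nmi.

131°, 38.1 nmi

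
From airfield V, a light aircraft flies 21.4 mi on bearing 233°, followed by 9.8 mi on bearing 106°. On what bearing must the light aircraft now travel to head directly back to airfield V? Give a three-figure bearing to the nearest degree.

Leg 1 (233°, 21.4 mi): east 21.4 sin 233° = -17.09, north 21.4 cos 233° = -12.88
Leg 2 (106°, 9.8 mi): east 9.8 sin 106° = 9.42, north 9.8 cos 106° = -2.70
Net displacement: -7.67 east, -15.58 north. Direction back to start is (7.67, 15.58): bearing = atan2(7.67, 15.58) mod 360° = 26.21° ≈ 026°.

026°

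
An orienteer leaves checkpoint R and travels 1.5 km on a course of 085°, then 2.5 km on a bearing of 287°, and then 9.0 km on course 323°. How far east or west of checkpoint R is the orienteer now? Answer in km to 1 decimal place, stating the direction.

Leg 1 (085°, 1.5 km): east 1.5 sin 85° = 1.49, north 1.5 cos 85° = 0.13
Leg 2 (287°, 2.5 km): east 2.5 sin 287° = -2.39, north 2.5 cos 287° = 0.73
Leg 3 (323°, 9.0 km): east 9.0 sin 323° = -5.42, north 9.0 cos 323° = 7.19
Net east component: -6.31 km.

6.3 km west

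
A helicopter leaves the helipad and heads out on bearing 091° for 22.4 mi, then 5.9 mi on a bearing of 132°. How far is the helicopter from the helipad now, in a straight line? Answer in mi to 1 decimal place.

Leg 1 (091°, 22.4 mi): east 22.4 sin 91° = 22.40, north 22.4 cos 91° = -0.39
Leg 2 (132°, 5.9 mi): east 5.9 sin 132° = 4.38, north 5.9 cos 132° = -3.95
Net: 26.78 east, -4.34 north. Distance = √((26.78)² + (-4.34)²) = 27.130 mi.

27.1 mi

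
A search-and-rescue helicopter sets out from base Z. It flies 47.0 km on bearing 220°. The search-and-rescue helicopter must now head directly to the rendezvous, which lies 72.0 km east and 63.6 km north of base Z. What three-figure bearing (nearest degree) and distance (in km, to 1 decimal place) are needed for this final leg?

Leg 1 (220°, 47.0 km): east 47.0 sin 220° = -30.21, north 47.0 cos 220° = -36.00
Current position: (-30.21, -36.00). Target: (72.0, 63.6). Remaining: Δeast = 102.21, Δnorth = 99.60.
Bearing = atan2(102.21, 99.60) mod 360° = 45.74°; distance = √((102.21)² + (99.60)²) = 142.717 km.

046°, 142.7 km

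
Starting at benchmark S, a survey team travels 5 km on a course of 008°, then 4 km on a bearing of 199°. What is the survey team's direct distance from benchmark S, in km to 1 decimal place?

Leg 1 (008°, 5 km): east 5 sin 8° = 0.70, north 5 cos 8° = 4.95
Leg 2 (199°, 4 km): east 4 sin 199° = -1.30, north 4 cos 199° = -3.78
Net: -0.61 east, 1.17 north. Distance = √((-0.61)² + (1.17)²) = 1.317 km.

1.3 km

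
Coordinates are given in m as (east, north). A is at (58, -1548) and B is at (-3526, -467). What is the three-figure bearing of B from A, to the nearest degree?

287°

Δeast = -3526 − 58 = -3584.00; Δnorth = -467 − -1548 = 1081.00.
Bearing = atan2(Δeast, Δnorth) mod 360° = 286.78° ≈ 287°.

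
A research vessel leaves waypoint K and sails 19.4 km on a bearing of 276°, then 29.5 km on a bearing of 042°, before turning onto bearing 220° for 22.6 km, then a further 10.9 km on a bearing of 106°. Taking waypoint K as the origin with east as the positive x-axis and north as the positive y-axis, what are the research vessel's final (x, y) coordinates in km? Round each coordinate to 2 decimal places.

Leg 1 (276°, 19.4 km): east 19.4 sin 276° = -19.29, north 19.4 cos 276° = 2.03
Leg 2 (042°, 29.5 km): east 29.5 sin 42° = 19.74, north 29.5 cos 42° = 21.92
Leg 3 (220°, 22.6 km): east 22.6 sin 220° = -14.53, north 22.6 cos 220° = -17.31
Leg 4 (106°, 10.9 km): east 10.9 sin 106° = 10.48, north 10.9 cos 106° = -3.00
Summing: -3.60 km east, 3.63 km north → (-3.60, 3.63).

(-3.60, 3.63)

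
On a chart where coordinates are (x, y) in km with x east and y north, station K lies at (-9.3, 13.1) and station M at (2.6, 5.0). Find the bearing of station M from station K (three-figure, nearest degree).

Δeast = 2.6 − -9.3 = 11.90; Δnorth = 5.0 − 13.1 = -8.10.
Bearing = atan2(Δeast, Δnorth) mod 360° = 124.24° ≈ 124°.

124°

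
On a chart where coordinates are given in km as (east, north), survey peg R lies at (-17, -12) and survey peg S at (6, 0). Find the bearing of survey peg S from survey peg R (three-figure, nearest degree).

Δeast = 6 − -17 = 23.00; Δnorth = 0 − -12 = 12.00.
Bearing = atan2(Δeast, Δnorth) mod 360° = 62.45° ≈ 062°.

062°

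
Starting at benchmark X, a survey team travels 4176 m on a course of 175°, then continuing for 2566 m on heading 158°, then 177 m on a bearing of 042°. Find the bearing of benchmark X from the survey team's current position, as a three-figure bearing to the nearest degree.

347°

Leg 1 (175°, 4176 m): east 4176 sin 175° = 363.96, north 4176 cos 175° = -4160.11
Leg 2 (158°, 2566 m): east 2566 sin 158° = 961.24, north 2566 cos 158° = -2379.15
Leg 3 (042°, 177 m): east 177 sin 42° = 118.44, north 177 cos 42° = 131.54
Net displacement: 1443.64 east, -6407.73 north. Direction back to start is (-1443.64, 6407.73): bearing = atan2(-1443.64, 6407.73) mod 360° = 347.30° ≈ 347°.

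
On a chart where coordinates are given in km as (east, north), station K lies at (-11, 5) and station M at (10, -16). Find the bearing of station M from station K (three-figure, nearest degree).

135°

Δeast = 10 − -11 = 21.00; Δnorth = -16 − 5 = -21.00.
Bearing = atan2(Δeast, Δnorth) mod 360° = 135.00° ≈ 135°.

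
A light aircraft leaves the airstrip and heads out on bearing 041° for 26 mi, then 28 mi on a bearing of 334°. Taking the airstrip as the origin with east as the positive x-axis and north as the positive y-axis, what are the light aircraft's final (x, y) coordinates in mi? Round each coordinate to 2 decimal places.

Leg 1 (041°, 26 mi): east 26 sin 41° = 17.06, north 26 cos 41° = 19.62
Leg 2 (334°, 28 mi): east 28 sin 334° = -12.27, north 28 cos 334° = 25.17
Summing: 4.78 mi east, 44.79 mi north → (4.78, 44.79).

(4.78, 44.79)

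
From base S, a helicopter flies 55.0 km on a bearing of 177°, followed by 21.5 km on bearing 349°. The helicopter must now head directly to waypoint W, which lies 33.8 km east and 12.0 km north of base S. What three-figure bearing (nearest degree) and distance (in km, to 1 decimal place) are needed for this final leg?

037°, 57.7 km

Leg 1 (177°, 55.0 km): east 55.0 sin 177° = 2.88, north 55.0 cos 177° = -54.92
Leg 2 (349°, 21.5 km): east 21.5 sin 349° = -4.10, north 21.5 cos 349° = 21.10
Current position: (-1.22, -33.82). Target: (33.8, 12.0). Remaining: Δeast = 35.02, Δnorth = 45.82.
Bearing = atan2(35.02, 45.82) mod 360° = 37.39°; distance = √((35.02)² + (45.82)²) = 57.672 km.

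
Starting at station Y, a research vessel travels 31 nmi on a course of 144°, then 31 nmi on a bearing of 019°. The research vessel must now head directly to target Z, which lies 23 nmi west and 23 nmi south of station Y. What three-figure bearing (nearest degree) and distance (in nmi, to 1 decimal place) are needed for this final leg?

242°, 58.1 nmi

Leg 1 (144°, 31 nmi): east 31 sin 144° = 18.22, north 31 cos 144° = -25.08
Leg 2 (019°, 31 nmi): east 31 sin 19° = 10.09, north 31 cos 19° = 29.31
Current position: (28.31, 4.23). Target: (-23, -23). Remaining: Δeast = -51.31, Δnorth = -27.23.
Bearing = atan2(-51.31, -27.23) mod 360° = 242.05°; distance = √((-51.31)² + (-27.23)²) = 58.092 nmi.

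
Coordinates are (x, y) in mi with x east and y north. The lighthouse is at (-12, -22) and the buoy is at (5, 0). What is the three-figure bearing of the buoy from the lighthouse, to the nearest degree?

Δeast = 5 − -12 = 17.00; Δnorth = 0 − -22 = 22.00.
Bearing = atan2(Δeast, Δnorth) mod 360° = 37.69° ≈ 038°.

038°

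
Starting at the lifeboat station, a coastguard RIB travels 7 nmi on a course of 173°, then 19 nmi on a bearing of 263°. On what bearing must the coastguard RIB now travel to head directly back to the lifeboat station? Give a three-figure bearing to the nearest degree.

063°

Leg 1 (173°, 7 nmi): east 7 sin 173° = 0.85, north 7 cos 173° = -6.95
Leg 2 (263°, 19 nmi): east 19 sin 263° = -18.86, north 19 cos 263° = -2.32
Net displacement: -18.01 east, -9.26 north. Direction back to start is (18.01, 9.26): bearing = atan2(18.01, 9.26) mod 360° = 62.78° ≈ 063°.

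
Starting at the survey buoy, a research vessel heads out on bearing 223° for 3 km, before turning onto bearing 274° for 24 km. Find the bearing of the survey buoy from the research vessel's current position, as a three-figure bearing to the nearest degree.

Leg 1 (223°, 3 km): east 3 sin 223° = -2.05, north 3 cos 223° = -2.19
Leg 2 (274°, 24 km): east 24 sin 274° = -23.94, north 24 cos 274° = 1.67
Net displacement: -25.99 east, -0.52 north. Direction back to start is (25.99, 0.52): bearing = atan2(25.99, 0.52) mod 360° = 88.85° ≈ 089°.

089°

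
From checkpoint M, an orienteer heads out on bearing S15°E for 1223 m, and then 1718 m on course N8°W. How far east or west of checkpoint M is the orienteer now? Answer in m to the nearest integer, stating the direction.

Leg 1 (S15°E, 1223 m): east 1223 sin 165° = 316.54, north 1223 cos 165° = -1181.33
Leg 2 (N8°W, 1718 m): east 1718 sin 352° = -239.10, north 1718 cos 352° = 1701.28
Net east component: 77.44 m.

77 m east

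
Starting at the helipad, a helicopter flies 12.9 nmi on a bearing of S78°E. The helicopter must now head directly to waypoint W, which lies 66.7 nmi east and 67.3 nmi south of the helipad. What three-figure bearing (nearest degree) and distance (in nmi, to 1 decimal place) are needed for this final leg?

Leg 1 (S78°E, 12.9 nmi): east 12.9 sin 102° = 12.62, north 12.9 cos 102° = -2.68
Current position: (12.62, -2.68). Target: (66.7, -67.3). Remaining: Δeast = 54.08, Δnorth = -64.62.
Bearing = atan2(54.08, -64.62) mod 360° = 140.07°; distance = √((54.08)² + (-64.62)²) = 84.263 nmi.

140°, 84.3 nmi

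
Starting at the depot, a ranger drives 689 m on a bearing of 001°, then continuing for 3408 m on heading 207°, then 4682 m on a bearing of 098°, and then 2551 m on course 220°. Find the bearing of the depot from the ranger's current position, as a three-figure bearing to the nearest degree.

344°

Leg 1 (001°, 689 m): east 689 sin 1° = 12.02, north 689 cos 1° = 688.90
Leg 2 (207°, 3408 m): east 3408 sin 207° = -1547.20, north 3408 cos 207° = -3036.55
Leg 3 (098°, 4682 m): east 4682 sin 98° = 4636.44, north 4682 cos 98° = -651.61
Leg 4 (220°, 2551 m): east 2551 sin 220° = -1639.75, north 2551 cos 220° = -1954.18
Net displacement: 1461.51 east, -4953.44 north. Direction back to start is (-1461.51, 4953.44): bearing = atan2(-1461.51, 4953.44) mod 360° = 343.56° ≈ 344°.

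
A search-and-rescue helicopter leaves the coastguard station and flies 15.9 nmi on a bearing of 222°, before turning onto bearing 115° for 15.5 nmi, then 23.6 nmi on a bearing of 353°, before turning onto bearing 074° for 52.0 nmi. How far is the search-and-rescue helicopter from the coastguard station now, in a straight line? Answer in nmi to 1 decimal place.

54.1 nmi

Leg 1 (222°, 15.9 nmi): east 15.9 sin 222° = -10.64, north 15.9 cos 222° = -11.82
Leg 2 (115°, 15.5 nmi): east 15.5 sin 115° = 14.05, north 15.5 cos 115° = -6.55
Leg 3 (353°, 23.6 nmi): east 23.6 sin 353° = -2.88, north 23.6 cos 353° = 23.42
Leg 4 (074°, 52.0 nmi): east 52.0 sin 74° = 49.99, north 52.0 cos 74° = 14.33
Net: 50.52 east, 19.39 north. Distance = √((50.52)² + (19.39)²) = 54.112 nmi.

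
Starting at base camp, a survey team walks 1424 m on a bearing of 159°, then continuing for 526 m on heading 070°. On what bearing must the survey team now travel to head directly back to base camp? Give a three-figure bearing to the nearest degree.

Leg 1 (159°, 1424 m): east 1424 sin 159° = 510.32, north 1424 cos 159° = -1329.42
Leg 2 (070°, 526 m): east 526 sin 70° = 494.28, north 526 cos 70° = 179.90
Net displacement: 1004.59 east, -1149.52 north. Direction back to start is (-1004.59, 1149.52): bearing = atan2(-1004.59, 1149.52) mod 360° = 318.85° ≈ 319°.

319°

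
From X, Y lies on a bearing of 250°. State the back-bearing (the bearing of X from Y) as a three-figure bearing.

070°

Back-bearing = 250° − 180° = 070°.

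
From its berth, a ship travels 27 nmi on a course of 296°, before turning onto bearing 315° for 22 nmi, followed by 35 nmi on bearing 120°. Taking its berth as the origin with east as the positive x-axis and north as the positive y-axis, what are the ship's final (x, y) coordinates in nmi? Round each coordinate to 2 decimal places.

Leg 1 (296°, 27 nmi): east 27 sin 296° = -24.27, north 27 cos 296° = 11.84
Leg 2 (315°, 22 nmi): east 22 sin 315° = -15.56, north 22 cos 315° = 15.56
Leg 3 (120°, 35 nmi): east 35 sin 120° = 30.31, north 35 cos 120° = -17.50
Summing: -9.51 nmi east, 9.89 nmi north → (-9.51, 9.89).

(-9.51, 9.89)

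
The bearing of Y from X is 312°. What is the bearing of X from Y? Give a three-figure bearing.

132°

Back-bearing = 312° − 180° = 132°.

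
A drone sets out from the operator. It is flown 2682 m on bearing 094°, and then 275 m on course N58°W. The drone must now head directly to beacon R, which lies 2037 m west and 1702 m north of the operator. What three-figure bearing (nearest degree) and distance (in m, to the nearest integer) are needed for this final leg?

291°, 4807 m

Leg 1 (094°, 2682 m): east 2682 sin 94° = 2675.47, north 2682 cos 94° = -187.09
Leg 2 (N58°W, 275 m): east 275 sin 302° = -233.21, north 275 cos 302° = 145.73
Current position: (2442.25, -41.36). Target: (-2037, 1702). Remaining: Δeast = -4479.25, Δnorth = 1743.36.
Bearing = atan2(-4479.25, 1743.36) mod 360° = 291.27°; distance = √((-4479.25)² + (1743.36)²) = 4806.559 m.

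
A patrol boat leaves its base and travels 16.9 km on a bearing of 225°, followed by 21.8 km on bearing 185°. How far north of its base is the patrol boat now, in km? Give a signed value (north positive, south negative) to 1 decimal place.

Leg 1 (225°, 16.9 km): east 16.9 sin 225° = -11.95, north 16.9 cos 225° = -11.95
Leg 2 (185°, 21.8 km): east 21.8 sin 185° = -1.90, north 21.8 cos 185° = -21.72
Net north component: -33.67 km.

-33.7 km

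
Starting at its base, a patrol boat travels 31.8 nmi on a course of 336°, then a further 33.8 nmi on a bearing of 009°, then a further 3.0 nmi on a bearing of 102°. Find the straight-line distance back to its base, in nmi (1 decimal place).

Leg 1 (336°, 31.8 nmi): east 31.8 sin 336° = -12.93, north 31.8 cos 336° = 29.05
Leg 2 (009°, 33.8 nmi): east 33.8 sin 9° = 5.29, north 33.8 cos 9° = 33.38
Leg 3 (102°, 3.0 nmi): east 3.0 sin 102° = 2.93, north 3.0 cos 102° = -0.62
Net: -4.71 east, 61.81 north. Distance = √((-4.71)² + (61.81)²) = 61.990 nmi.

62.0 nmi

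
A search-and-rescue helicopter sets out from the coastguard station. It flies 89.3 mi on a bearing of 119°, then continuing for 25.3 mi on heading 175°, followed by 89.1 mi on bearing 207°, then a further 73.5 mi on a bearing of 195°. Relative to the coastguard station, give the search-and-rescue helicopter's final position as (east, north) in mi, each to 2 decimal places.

Leg 1 (119°, 89.3 mi): east 89.3 sin 119° = 78.10, north 89.3 cos 119° = -43.29
Leg 2 (175°, 25.3 mi): east 25.3 sin 175° = 2.21, north 25.3 cos 175° = -25.20
Leg 3 (207°, 89.1 mi): east 89.1 sin 207° = -40.45, north 89.1 cos 207° = -79.39
Leg 4 (195°, 73.5 mi): east 73.5 sin 195° = -19.02, north 73.5 cos 195° = -71.00
Summing: 20.83 mi east, -218.88 mi north → (20.83, -218.88).

(20.83, -218.88)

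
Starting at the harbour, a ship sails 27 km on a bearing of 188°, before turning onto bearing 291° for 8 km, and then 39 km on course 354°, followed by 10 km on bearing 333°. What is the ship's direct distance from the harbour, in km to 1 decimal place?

31.0 km

Leg 1 (188°, 27 km): east 27 sin 188° = -3.76, north 27 cos 188° = -26.74
Leg 2 (291°, 8 km): east 8 sin 291° = -7.47, north 8 cos 291° = 2.87
Leg 3 (354°, 39 km): east 39 sin 354° = -4.08, north 39 cos 354° = 38.79
Leg 4 (333°, 10 km): east 10 sin 333° = -4.54, north 10 cos 333° = 8.91
Net: -19.84 east, 23.83 north. Distance = √((-19.84)² + (23.83)²) = 31.007 km.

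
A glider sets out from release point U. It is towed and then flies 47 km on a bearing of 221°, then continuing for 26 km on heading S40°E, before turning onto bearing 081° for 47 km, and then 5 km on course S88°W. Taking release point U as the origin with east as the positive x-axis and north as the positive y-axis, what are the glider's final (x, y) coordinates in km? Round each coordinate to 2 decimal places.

Leg 1 (221°, 47 km): east 47 sin 221° = -30.83, north 47 cos 221° = -35.47
Leg 2 (S40°E, 26 km): east 26 sin 140° = 16.71, north 26 cos 140° = -19.92
Leg 3 (081°, 47 km): east 47 sin 81° = 46.42, north 47 cos 81° = 7.35
Leg 4 (S88°W, 5 km): east 5 sin 268° = -5.00, north 5 cos 268° = -0.17
Summing: 27.30 km east, -48.21 km north → (27.30, -48.21).

(27.30, -48.21)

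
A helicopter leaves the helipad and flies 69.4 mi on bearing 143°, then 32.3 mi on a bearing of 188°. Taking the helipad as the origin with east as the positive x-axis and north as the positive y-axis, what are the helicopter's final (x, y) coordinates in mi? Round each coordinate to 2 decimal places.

Leg 1 (143°, 69.4 mi): east 69.4 sin 143° = 41.77, north 69.4 cos 143° = -55.43
Leg 2 (188°, 32.3 mi): east 32.3 sin 188° = -4.50, north 32.3 cos 188° = -31.99
Summing: 37.27 mi east, -87.41 mi north → (37.27, -87.41).

(37.27, -87.41)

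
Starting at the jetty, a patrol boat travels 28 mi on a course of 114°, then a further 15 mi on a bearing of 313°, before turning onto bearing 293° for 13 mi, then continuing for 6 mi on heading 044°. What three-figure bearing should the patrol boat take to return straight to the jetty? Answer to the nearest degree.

220°

Leg 1 (114°, 28 mi): east 28 sin 114° = 25.58, north 28 cos 114° = -11.39
Leg 2 (313°, 15 mi): east 15 sin 313° = -10.97, north 15 cos 313° = 10.23
Leg 3 (293°, 13 mi): east 13 sin 293° = -11.97, north 13 cos 293° = 5.08
Leg 4 (044°, 6 mi): east 6 sin 44° = 4.17, north 6 cos 44° = 4.32
Net displacement: 6.81 east, 8.24 north. Direction back to start is (-6.81, -8.24): bearing = atan2(-6.81, -8.24) mod 360° = 219.58° ≈ 220°.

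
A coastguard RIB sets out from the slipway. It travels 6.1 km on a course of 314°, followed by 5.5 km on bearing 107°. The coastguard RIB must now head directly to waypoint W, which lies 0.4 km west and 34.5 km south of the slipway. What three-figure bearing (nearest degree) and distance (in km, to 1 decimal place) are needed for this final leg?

Leg 1 (314°, 6.1 km): east 6.1 sin 314° = -4.39, north 6.1 cos 314° = 4.24
Leg 2 (107°, 5.5 km): east 5.5 sin 107° = 5.26, north 5.5 cos 107° = -1.61
Current position: (0.87, 2.63). Target: (-0.4, -34.5). Remaining: Δeast = -1.27, Δnorth = -37.13.
Bearing = atan2(-1.27, -37.13) mod 360° = 181.96°; distance = √((-1.27)² + (-37.13)²) = 37.151 km.

182°, 37.2 km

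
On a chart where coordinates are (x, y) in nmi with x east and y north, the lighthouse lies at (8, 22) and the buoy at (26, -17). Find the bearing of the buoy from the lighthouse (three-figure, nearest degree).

Δeast = 26 − 8 = 18.00; Δnorth = -17 − 22 = -39.00.
Bearing = atan2(Δeast, Δnorth) mod 360° = 155.22° ≈ 155°.

155°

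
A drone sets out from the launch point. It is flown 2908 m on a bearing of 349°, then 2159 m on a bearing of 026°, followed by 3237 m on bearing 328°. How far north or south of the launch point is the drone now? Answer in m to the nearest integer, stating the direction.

Leg 1 (349°, 2908 m): east 2908 sin 349° = -554.87, north 2908 cos 349° = 2854.57
Leg 2 (026°, 2159 m): east 2159 sin 26° = 946.44, north 2159 cos 26° = 1940.50
Leg 3 (328°, 3237 m): east 3237 sin 328° = -1715.35, north 3237 cos 328° = 2745.13
Net north component: 7540.20 m.

7540 m north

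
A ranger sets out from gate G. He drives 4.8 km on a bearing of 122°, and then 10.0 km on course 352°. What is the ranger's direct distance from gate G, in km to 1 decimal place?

Leg 1 (122°, 4.8 km): east 4.8 sin 122° = 4.07, north 4.8 cos 122° = -2.54
Leg 2 (352°, 10.0 km): east 10.0 sin 352° = -1.39, north 10.0 cos 352° = 9.90
Net: 2.68 east, 7.36 north. Distance = √((2.68)² + (7.36)²) = 7.831 km.

7.8 km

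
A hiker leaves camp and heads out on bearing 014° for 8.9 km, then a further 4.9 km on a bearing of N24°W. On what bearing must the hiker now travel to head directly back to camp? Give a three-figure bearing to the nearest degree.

181°

Leg 1 (014°, 8.9 km): east 8.9 sin 14° = 2.15, north 8.9 cos 14° = 8.64
Leg 2 (N24°W, 4.9 km): east 4.9 sin 336° = -1.99, north 4.9 cos 336° = 4.48
Net displacement: 0.16 east, 13.11 north. Direction back to start is (-0.16, -13.11): bearing = atan2(-0.16, -13.11) mod 360° = 180.70° ≈ 181°.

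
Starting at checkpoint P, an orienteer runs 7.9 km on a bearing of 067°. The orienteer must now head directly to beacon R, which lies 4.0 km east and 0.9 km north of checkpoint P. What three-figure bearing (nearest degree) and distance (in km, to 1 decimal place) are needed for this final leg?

Leg 1 (067°, 7.9 km): east 7.9 sin 67° = 7.27, north 7.9 cos 67° = 3.09
Current position: (7.27, 3.09). Target: (4.0, 0.9). Remaining: Δeast = -3.27, Δnorth = -2.19.
Bearing = atan2(-3.27, -2.19) mod 360° = 236.24°; distance = √((-3.27)² + (-2.19)²) = 3.935 km.

236°, 3.9 km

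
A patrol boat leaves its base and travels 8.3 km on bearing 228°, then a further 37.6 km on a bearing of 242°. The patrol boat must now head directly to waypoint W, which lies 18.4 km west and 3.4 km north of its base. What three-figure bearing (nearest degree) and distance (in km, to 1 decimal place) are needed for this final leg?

038°, 33.9 km

Leg 1 (228°, 8.3 km): east 8.3 sin 228° = -6.17, north 8.3 cos 228° = -5.55
Leg 2 (242°, 37.6 km): east 37.6 sin 242° = -33.20, north 37.6 cos 242° = -17.65
Current position: (-39.37, -23.21). Target: (-18.4, 3.4). Remaining: Δeast = 20.97, Δnorth = 26.61.
Bearing = atan2(20.97, 26.61) mod 360° = 38.24°; distance = √((20.97)² + (26.61)²) = 33.875 km.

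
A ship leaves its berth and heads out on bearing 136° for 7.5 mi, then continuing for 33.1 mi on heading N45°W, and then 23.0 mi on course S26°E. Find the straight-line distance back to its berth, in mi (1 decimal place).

8.5 mi

Leg 1 (136°, 7.5 mi): east 7.5 sin 136° = 5.21, north 7.5 cos 136° = -5.40
Leg 2 (N45°W, 33.1 mi): east 33.1 sin 315° = -23.41, north 33.1 cos 315° = 23.41
Leg 3 (S26°E, 23.0 mi): east 23.0 sin 154° = 10.08, north 23.0 cos 154° = -20.67
Net: -8.11 east, -2.66 north. Distance = √((-8.11)² + (-2.66)²) = 8.538 mi.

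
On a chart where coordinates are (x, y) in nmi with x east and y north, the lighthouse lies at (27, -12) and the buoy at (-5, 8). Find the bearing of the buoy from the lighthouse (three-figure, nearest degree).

302°

Δeast = -5 − 27 = -32.00; Δnorth = 8 − -12 = 20.00.
Bearing = atan2(Δeast, Δnorth) mod 360° = 302.01° ≈ 302°.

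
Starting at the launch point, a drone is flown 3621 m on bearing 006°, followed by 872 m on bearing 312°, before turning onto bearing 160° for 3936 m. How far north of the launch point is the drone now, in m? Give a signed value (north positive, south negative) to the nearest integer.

486 m

Leg 1 (006°, 3621 m): east 3621 sin 6° = 378.50, north 3621 cos 6° = 3601.16
Leg 2 (312°, 872 m): east 872 sin 312° = -648.02, north 872 cos 312° = 583.48
Leg 3 (160°, 3936 m): east 3936 sin 160° = 1346.19, north 3936 cos 160° = -3698.63
Net north component: 486.02 m.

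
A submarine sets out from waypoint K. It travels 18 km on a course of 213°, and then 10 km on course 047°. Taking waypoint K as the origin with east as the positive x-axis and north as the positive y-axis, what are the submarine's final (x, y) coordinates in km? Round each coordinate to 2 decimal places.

(-2.49, -8.28)

Leg 1 (213°, 18 km): east 18 sin 213° = -9.80, north 18 cos 213° = -15.10
Leg 2 (047°, 10 km): east 10 sin 47° = 7.31, north 10 cos 47° = 6.82
Summing: -2.49 km east, -8.28 km north → (-2.49, -8.28).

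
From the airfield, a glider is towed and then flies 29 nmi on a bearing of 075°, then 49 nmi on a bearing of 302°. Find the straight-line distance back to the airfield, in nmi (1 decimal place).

Leg 1 (075°, 29 nmi): east 29 sin 75° = 28.01, north 29 cos 75° = 7.51
Leg 2 (302°, 49 nmi): east 49 sin 302° = -41.55, north 49 cos 302° = 25.97
Net: -13.54 east, 33.47 north. Distance = √((-13.54)² + (33.47)²) = 36.108 nmi.

36.1 nmi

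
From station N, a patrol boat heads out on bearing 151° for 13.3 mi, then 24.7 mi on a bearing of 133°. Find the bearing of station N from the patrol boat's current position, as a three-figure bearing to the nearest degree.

Leg 1 (151°, 13.3 mi): east 13.3 sin 151° = 6.45, north 13.3 cos 151° = -11.63
Leg 2 (133°, 24.7 mi): east 24.7 sin 133° = 18.06, north 24.7 cos 133° = -16.85
Net displacement: 24.51 east, -28.48 north. Direction back to start is (-24.51, 28.48): bearing = atan2(-24.51, 28.48) mod 360° = 319.28° ≈ 319°.

319°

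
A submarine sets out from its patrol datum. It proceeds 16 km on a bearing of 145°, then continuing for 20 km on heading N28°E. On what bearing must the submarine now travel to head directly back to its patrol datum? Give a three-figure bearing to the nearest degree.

256°

Leg 1 (145°, 16 km): east 16 sin 145° = 9.18, north 16 cos 145° = -13.11
Leg 2 (N28°E, 20 km): east 20 sin 28° = 9.39, north 20 cos 28° = 17.66
Net displacement: 18.57 east, 4.55 north. Direction back to start is (-18.57, -4.55): bearing = atan2(-18.57, -4.55) mod 360° = 256.22° ≈ 256°.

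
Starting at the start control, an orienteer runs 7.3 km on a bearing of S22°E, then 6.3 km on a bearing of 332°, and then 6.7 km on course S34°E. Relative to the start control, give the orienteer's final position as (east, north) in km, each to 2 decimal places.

Leg 1 (S22°E, 7.3 km): east 7.3 sin 158° = 2.73, north 7.3 cos 158° = -6.77
Leg 2 (332°, 6.3 km): east 6.3 sin 332° = -2.96, north 6.3 cos 332° = 5.56
Leg 3 (S34°E, 6.7 km): east 6.7 sin 146° = 3.75, north 6.7 cos 146° = -5.55
Summing: 3.52 km east, -6.76 km north → (3.52, -6.76).

(3.52, -6.76)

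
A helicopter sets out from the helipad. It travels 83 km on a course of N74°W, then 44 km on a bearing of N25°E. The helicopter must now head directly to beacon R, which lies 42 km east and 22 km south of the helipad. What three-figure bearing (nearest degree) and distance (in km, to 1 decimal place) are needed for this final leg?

Leg 1 (N74°W, 83 km): east 83 sin 286° = -79.78, north 83 cos 286° = 22.88
Leg 2 (N25°E, 44 km): east 44 sin 25° = 18.60, north 44 cos 25° = 39.88
Current position: (-61.19, 62.76). Target: (42, -22). Remaining: Δeast = 103.19, Δnorth = -84.76.
Bearing = atan2(103.19, -84.76) mod 360° = 129.40°; distance = √((103.19)² + (-84.76)²) = 133.535 km.

129°, 133.5 km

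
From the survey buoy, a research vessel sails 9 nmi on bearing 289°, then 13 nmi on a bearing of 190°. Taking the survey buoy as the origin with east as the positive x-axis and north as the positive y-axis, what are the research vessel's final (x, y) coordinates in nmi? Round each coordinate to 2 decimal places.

(-10.77, -9.87)

Leg 1 (289°, 9 nmi): east 9 sin 289° = -8.51, north 9 cos 289° = 2.93
Leg 2 (190°, 13 nmi): east 13 sin 190° = -2.26, north 13 cos 190° = -12.80
Summing: -10.77 nmi east, -9.87 nmi north → (-10.77, -9.87).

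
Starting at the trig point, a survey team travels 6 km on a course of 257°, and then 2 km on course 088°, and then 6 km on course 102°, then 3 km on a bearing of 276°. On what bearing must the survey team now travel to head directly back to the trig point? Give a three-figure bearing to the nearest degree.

023°

Leg 1 (257°, 6 km): east 6 sin 257° = -5.85, north 6 cos 257° = -1.35
Leg 2 (088°, 2 km): east 2 sin 88° = 2.00, north 2 cos 88° = 0.07
Leg 3 (102°, 6 km): east 6 sin 102° = 5.87, north 6 cos 102° = -1.25
Leg 4 (276°, 3 km): east 3 sin 276° = -2.98, north 3 cos 276° = 0.31
Net displacement: -0.96 east, -2.21 north. Direction back to start is (0.96, 2.21): bearing = atan2(0.96, 2.21) mod 360° = 23.49° ≈ 023°.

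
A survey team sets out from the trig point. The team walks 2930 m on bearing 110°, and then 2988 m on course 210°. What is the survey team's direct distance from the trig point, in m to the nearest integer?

3804 m

Leg 1 (110°, 2930 m): east 2930 sin 110° = 2753.30, north 2930 cos 110° = -1002.12
Leg 2 (210°, 2988 m): east 2988 sin 210° = -1494.00, north 2988 cos 210° = -2587.68
Net: 1259.30 east, -3589.80 north. Distance = √((1259.30)² + (-3589.80)²) = 3804.277 m.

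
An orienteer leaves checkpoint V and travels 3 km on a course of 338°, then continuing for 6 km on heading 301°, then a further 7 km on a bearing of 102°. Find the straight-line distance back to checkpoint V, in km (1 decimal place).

Leg 1 (338°, 3 km): east 3 sin 338° = -1.12, north 3 cos 338° = 2.78
Leg 2 (301°, 6 km): east 6 sin 301° = -5.14, north 6 cos 301° = 3.09
Leg 3 (102°, 7 km): east 7 sin 102° = 6.85, north 7 cos 102° = -1.46
Net: 0.58 east, 4.42 north. Distance = √((0.58)² + (4.42)²) = 4.454 km.

4.5 km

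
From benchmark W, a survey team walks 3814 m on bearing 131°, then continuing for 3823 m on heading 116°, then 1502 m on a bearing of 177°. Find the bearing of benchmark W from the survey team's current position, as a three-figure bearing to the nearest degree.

312°

Leg 1 (131°, 3814 m): east 3814 sin 131° = 2878.46, north 3814 cos 131° = -2502.21
Leg 2 (116°, 3823 m): east 3823 sin 116° = 3436.09, north 3823 cos 116° = -1675.89
Leg 3 (177°, 1502 m): east 1502 sin 177° = 78.61, north 1502 cos 177° = -1499.94
Net displacement: 6393.16 east, -5678.04 north. Direction back to start is (-6393.16, 5678.04): bearing = atan2(-6393.16, 5678.04) mod 360° = 311.61° ≈ 312°.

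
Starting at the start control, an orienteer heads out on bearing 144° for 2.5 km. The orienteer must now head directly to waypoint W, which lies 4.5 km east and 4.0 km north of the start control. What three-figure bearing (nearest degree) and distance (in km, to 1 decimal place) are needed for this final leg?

Leg 1 (144°, 2.5 km): east 2.5 sin 144° = 1.47, north 2.5 cos 144° = -2.02
Current position: (1.47, -2.02). Target: (4.5, 4.0). Remaining: Δeast = 3.03, Δnorth = 6.02.
Bearing = atan2(3.03, 6.02) mod 360° = 26.71°; distance = √((3.03)² + (6.02)²) = 6.742 km.

027°, 6.7 km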